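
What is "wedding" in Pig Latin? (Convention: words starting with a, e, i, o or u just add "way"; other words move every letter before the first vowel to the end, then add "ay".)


Word: "wedding"
Starts with consonant(s) → move to end, add 'ay'
Consonant cluster: "w"
Pig Latin = "eddingway"


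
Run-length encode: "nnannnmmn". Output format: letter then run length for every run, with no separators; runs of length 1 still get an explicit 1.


String: "nnannnmmn"
Scanning for consecutive runs:
  'n' x 2
  'a' x 1
  'n' x 3
  'm' x 2
  'n' x 1
RLE = "n2a1n3m2n1"


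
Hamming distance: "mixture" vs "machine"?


Comparing character by character (same length = 7):
  Pos 0: 'm' vs 'm' =
  Pos 1: 'i' vs 'a' !=
  Pos 2: 'x' vs 'c' !=
  Pos 3: 't' vs 'h' !=
  Pos 4: 'u' vs 'i' !=
  Pos 5: 'r' vs 'n' !=
  Pos 6: 'e' vs 'e' =
Hamming distance = 5


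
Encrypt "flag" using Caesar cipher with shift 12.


Word: "flag"
Shift: 12
Each letter → (letter + shift) mod 26:
  'f' (5) + 12 = 17 → 'r'
  'l' (11) + 12 = 23 → 'x'
  'a' (0) + 12 = 12 → 'm'
  'g' (6) + 12 = 18 → 's'
Result = "rxms"


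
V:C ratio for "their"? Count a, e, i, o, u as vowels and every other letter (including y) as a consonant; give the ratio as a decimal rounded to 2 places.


Word: "their"
Vowels (a,e,i,o,u): 2
Consonants: 3
Ratio = 2/3
= 0.67


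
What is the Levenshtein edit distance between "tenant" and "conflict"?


Word 1: "tenant" (length 6)
Word 2: "conflict" (length 8)
One optimal edit sequence (insert/delete/substitute each cost 1):
  1. substitute 't' -> 'c'  (+1)
  2. substitute 'e' -> 'o'  (+1)
  3. keep 'n'
  4. insert 'f'  (+1)
  5. insert 'l'  (+1)
  6. substitute 'a' -> 'i'  (+1)
  7. substitute 'n' -> 'c'  (+1)
  8. keep 't'
Total edit operations: 6
Edit distance = 6


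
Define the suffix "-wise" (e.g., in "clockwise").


Suffix: -wise
Example: clockwise (clock + -wise)
Meaning = in the manner of


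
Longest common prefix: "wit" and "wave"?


Word 1: "wit"
Word 2: "wave"
Comparing from start:
  Pos 0: 'w' == 'w'
  Pos 1: 'i' != 'a' (stop)
LCP = "w" (length 1)


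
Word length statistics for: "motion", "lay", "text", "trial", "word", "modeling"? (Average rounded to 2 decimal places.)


Lengths: "motion"=6, "lay"=3, "text"=4, "trial"=5, "word"=4, "modeling"=8
Sum = 30, Count = 6
Average = 30/6 = 5.00
= avg=5.00, min=3, max=8


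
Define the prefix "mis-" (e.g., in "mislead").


Prefix: mis-
As in: mislead -> mis- + lead
Meaning = wrongly


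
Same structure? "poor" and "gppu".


Pattern of "poor": [0, 1, 1, 2]
Pattern of "gppu": [0, 1, 1, 2]
Patterns match
Same pattern = Yes


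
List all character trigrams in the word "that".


Word: "that" (length 4)
Number of trigrams = 4 - 3 + 1 = 2
  Position 0: "tha"
  Position 1: "hat"
Trigrams = "tha", "hat"


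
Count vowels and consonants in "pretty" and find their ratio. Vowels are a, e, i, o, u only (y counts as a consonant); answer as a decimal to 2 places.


Word: "pretty"
Vowels (a,e,i,o,u): 1
Consonants: 5
Ratio = 1/5
= 0.20


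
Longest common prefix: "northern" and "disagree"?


Word 1: "northern"
Word 2: "disagree"
Comparing from start:
  Pos 0: 'n' != 'd' (stop)
LCP = "" (length 0)


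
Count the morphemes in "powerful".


Word: "powerful"
Morphemes: power | -ful
Each morpheme carries meaning
= 2 morphemes


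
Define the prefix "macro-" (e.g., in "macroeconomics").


Prefix: macro-
As in: macroeconomics -> macro- + economics
Meaning = large


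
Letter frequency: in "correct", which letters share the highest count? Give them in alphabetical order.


Word: "correct"
Letter counts:
  'c': 2
  'e': 1
  'o': 1
  'r': 2
  't': 1
Maximum count = 2
Most frequent = 'c', 'r' (2 times each)


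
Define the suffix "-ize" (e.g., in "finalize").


Suffix: -ize
Example: finalize (final + -ize)
Meaning = to make


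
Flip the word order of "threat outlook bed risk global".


Original: "threat outlook bed risk global"
Words (1..n): threat | outlook | bed | risk | global
Reversed (n..1): global | risk | bed | outlook | threat
Result = "global risk bed outlook threat"


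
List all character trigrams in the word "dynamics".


Word: "dynamics" (length 8)
Number of trigrams = 8 - 3 + 1 = 6
  Position 0: "dyn"
  Position 1: "yna"
  Position 2: "nam"
  Position 3: "ami"
  Position 4: "mic"
  Position 5: "ics"
Trigrams = "dyn", "yna", "nam", "ami", "mic", "ics"


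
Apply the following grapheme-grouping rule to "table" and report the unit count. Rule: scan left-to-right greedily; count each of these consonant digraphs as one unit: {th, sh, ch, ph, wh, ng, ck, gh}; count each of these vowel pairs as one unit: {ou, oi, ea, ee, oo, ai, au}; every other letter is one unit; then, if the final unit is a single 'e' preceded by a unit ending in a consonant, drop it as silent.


Word: "table" (5 letters)
Left-to-right scan:
  [1] 't' (letter)
  [2] 'a' (letter)
  [3] 'b' (letter)
  [4] 'l' (letter)
  [5] 'e' (letter)
Units from scan: 5
Final unit is 'e' after a consonant -> drop as silent (-1)
Sound units = 4 units


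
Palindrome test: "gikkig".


Word: "gikkig"
Reversed: "gikkig"
Forward == Backward? gikkig == gikkig
Palindrome = Yes


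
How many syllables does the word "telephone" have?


Word: "telephone"
Syllable breakdown: tel · e · phone
Counting: 3 parts
= 3 syllables


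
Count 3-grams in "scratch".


Word: "scratch" (length 7)
Number of 3-grams = length - 3 + 1 = 7 - 3 + 1
= 5


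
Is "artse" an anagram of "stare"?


Word 1: "stare" → sorted: aerst
Word 2: "artse" → sorted: aerst
Same letters? aerst == aerst
Anagram = Yes


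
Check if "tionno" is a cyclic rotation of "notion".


Word: "notion", Candidate: "tionno"
Method: check if candidate is substring of word+word
"notionnotion" contains "tionno"? Yes
Is rotation = Yes


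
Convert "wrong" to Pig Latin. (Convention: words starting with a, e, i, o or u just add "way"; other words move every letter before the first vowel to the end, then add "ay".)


Word: "wrong"
Starts with consonant(s) → move to end, add 'ay'
Consonant cluster: "wr"
Pig Latin = "ongwray"


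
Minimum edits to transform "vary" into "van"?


Word 1: "vary" (length 4)
Word 2: "van" (length 3)
One optimal edit sequence (insert/delete/substitute each cost 1):
  1. keep 'v'
  2. keep 'a'
  3. delete 'r'  (+1)
  4. substitute 'y' -> 'n'  (+1)
Total edit operations: 2
Edit distance = 2


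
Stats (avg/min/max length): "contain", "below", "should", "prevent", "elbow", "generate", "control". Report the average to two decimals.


Lengths: "contain"=7, "below"=5, "should"=6, "prevent"=7, "elbow"=5, "generate"=8, "control"=7
Sum = 45, Count = 7
Average = 45/7 = 6.43
= avg=6.43, min=5, max=8


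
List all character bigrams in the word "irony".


Word: "irony" (length 5)
Number of bigrams = 5 - 2 + 1 = 4
  Position 0: "ir"
  Position 1: "ro"
  Position 2: "on"
  Position 3: "ny"
Bigrams = "ir", "ro", "on", "ny"


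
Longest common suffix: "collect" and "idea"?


Word 1: "collect"
Word 2: "idea"
Comparing from end:
  Pos -1: 't' != 'a' (stop)
LCS = "" (length 0)


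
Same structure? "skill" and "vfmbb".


Pattern of "skill": [0, 1, 2, 3, 3]
Pattern of "vfmbb": [0, 1, 2, 3, 3]
Patterns match
Same pattern = Yes


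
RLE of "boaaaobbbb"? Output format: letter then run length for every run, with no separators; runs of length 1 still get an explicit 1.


String: "boaaaobbbb"
Scanning for consecutive runs:
  'b' x 1
  'o' x 1
  'a' x 3
  'o' x 1
  'b' x 4
RLE = "b1o1a3o1b4"


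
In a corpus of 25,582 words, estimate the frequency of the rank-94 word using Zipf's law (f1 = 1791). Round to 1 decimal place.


Zipf's law: f(r) = f(1) / r
f(1) = 1791
f(94) = 1791 / 94
= 19.1 occurrences


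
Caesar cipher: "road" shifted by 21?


Word: "road"
Shift: 21
Each letter → (letter + shift) mod 26:
  'r' (17) + 21 = 12 → 'm'
  'o' (14) + 21 = 9 → 'j'
  'a' (0) + 21 = 21 → 'v'
  'd' (3) + 21 = 24 → 'y'
Result = "mjvy"


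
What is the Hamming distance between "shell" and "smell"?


Comparing character by character (same length = 5):
  Pos 0: 's' vs 's' =
  Pos 1: 'h' vs 'm' !=
  Pos 2: 'e' vs 'e' =
  Pos 3: 'l' vs 'l' =
  Pos 4: 'l' vs 'l' =
Hamming distance = 1


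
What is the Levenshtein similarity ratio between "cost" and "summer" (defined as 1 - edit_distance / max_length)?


Word 1: "cost" (length 4)
Word 2: "summer" (length 6)
One optimal edit sequence:
  1. insert 's'  (+1)
  2. insert 'u'  (+1)
  3. substitute 'c' -> 'm'  (+1)
  4. substitute 'o' -> 'm'  (+1)
  5. substitute 's' -> 'e'  (+1)
  6. substitute 't' -> 'r'  (+1)
Edit distance = 6
Max length = max(4, 6) = 6
Similarity = 1 - 6/6
= 0.0000


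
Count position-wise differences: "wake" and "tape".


Comparing character by character (same length = 4):
  Pos 0: 'w' vs 't' !=
  Pos 1: 'a' vs 'a' =
  Pos 2: 'k' vs 'p' !=
  Pos 3: 'e' vs 'e' =
Hamming distance = 2


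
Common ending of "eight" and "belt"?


Word 1: "eight"
Word 2: "belt"
Comparing from end:
  Pos -1: 't' == 't'
  Pos -2: 'h' != 'l' (stop)
LCS = "t" (length 1)


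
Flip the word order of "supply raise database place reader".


Original: "supply raise database place reader"
Words (1..n): supply | raise | database | place | reader
Reversed (n..1): reader | place | database | raise | supply
Result = "reader place database raise supply"


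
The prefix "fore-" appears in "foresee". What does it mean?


Prefix: fore-
As in: foresee -> fore- + see
Meaning = before


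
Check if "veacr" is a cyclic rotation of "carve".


Word: "carve", Candidate: "veacr"
Method: check if candidate is substring of word+word
"carvecarve" contains "veacr"? No
Is rotation = No


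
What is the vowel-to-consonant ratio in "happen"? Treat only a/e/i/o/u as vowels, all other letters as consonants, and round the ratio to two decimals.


Word: "happen"
Vowels (a,e,i,o,u): 2
Consonants: 4
Ratio = 2/4
= 0.50


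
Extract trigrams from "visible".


Word: "visible" (length 7)
Number of trigrams = 7 - 3 + 1 = 5
  Position 0: "vis"
  Position 1: "isi"
  Position 2: "sib"
  Position 3: "ibl"
  Position 4: "ble"
Trigrams = "vis", "isi", "sib", "ibl", "ble"


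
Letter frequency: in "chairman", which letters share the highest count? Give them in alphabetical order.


Word: "chairman"
Letter counts:
  'a': 2
  'c': 1
  'h': 1
  'i': 1
  'm': 1
  'n': 1
  'r': 1
Maximum count = 2
Most frequent = 'a' (2 times each)


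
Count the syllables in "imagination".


Word: "imagination"
Syllable breakdown: i | mag | i | na | tion
Counting: 5 parts
= 5 syllables


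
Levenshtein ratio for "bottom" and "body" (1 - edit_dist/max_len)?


Word 1: "bottom" (length 6)
Word 2: "body" (length 4)
One optimal edit sequence:
  1. keep 'b'
  2. keep 'o'
  3. delete 't'  (+1)
  4. delete 't'  (+1)
  5. substitute 'o' -> 'd'  (+1)
  6. substitute 'm' -> 'y'  (+1)
Edit distance = 4
Max length = max(6, 4) = 6
Similarity = 1 - 4/6
= 0.3333


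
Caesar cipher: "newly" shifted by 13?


Word: "newly"
Shift: 13
Each letter → (letter + shift) mod 26:
  'n' (13) + 13 = 0 → 'a'
  'e' (4) + 13 = 17 → 'r'
  'w' (22) + 13 = 9 → 'j'
  'l' (11) + 13 = 24 → 'y'
  'y' (24) + 13 = 11 → 'l'
Result = "arjyl"


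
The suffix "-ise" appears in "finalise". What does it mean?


Suffix: -ise
Example: finalise = final + -ise
Meaning = to make


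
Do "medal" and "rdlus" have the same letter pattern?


Pattern of "medal": [0, 1, 2, 3, 4]
Pattern of "rdlus": [0, 1, 2, 3, 4]
Patterns match
Same pattern = Yes


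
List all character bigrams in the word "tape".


Word: "tape" (length 4)
Number of bigrams = 4 - 2 + 1 = 3
  Position 0: "ta"
  Position 1: "ap"
  Position 2: "pe"
Bigrams = "ta", "ap", "pe"


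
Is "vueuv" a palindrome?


Word: "vueuv"
Reversed: "vueuv"
Forward == Backward? vueuv == vueuv
Palindrome = Yes


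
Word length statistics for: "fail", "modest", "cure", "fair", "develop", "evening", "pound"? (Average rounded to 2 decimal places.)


Lengths: "fail"=4, "modest"=6, "cure"=4, "fair"=4, "develop"=7, "evening"=7, "pound"=5
Sum = 37, Count = 7
Average = 37/7 = 5.29
= avg=5.29, min=4, max=7


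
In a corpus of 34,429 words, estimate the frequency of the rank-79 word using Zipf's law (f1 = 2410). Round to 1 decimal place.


Zipf's law: f(r) = f(1) / r
f(1) = 2410
f(79) = 2410 / 79
= 30.5 occurrences


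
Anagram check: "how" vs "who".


Word 1: "how" → sorted: how
Word 2: "who" → sorted: how
Same letters? how == how
Anagram = Yes


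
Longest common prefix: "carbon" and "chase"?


Word 1: "carbon"
Word 2: "chase"
Comparing from start:
  Pos 0: 'c' == 'c'
  Pos 1: 'a' != 'h' (stop)
LCP = "c" (length 1)


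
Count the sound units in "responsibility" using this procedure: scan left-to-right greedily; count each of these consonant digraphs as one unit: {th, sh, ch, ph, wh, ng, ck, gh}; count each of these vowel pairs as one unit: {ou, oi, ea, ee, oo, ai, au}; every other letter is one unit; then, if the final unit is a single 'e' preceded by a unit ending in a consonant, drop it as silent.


Word: "responsibility" (14 letters)
Left-to-right scan:
  (1) 'r' (letter)
  (2) 'e' (letter)
  (3) 's' (letter)
  (4) 'p' (letter)
  (5) 'o' (letter)
  (6) 'n' (letter)
  (7) 's' (letter)
  (8) 'i' (letter)
  (9) 'b' (letter)
  (10) 'i' (letter)
  (11) 'l' (letter)
  (12) 'i' (letter)
  (13) 't' (letter)
  (14) 'y' (letter)
Units from scan: 14
Sound units = 14 units


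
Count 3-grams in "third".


Word: "third" (length 5)
Number of 3-grams = length - 3 + 1 = 5 - 3 + 1
= 3


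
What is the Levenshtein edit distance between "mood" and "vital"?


Word 1: "mood" (length 4)
Word 2: "vital" (length 5)
One optimal edit sequence (insert/delete/substitute each cost 1):
  1. insert 'v'  (+1)
  2. substitute 'm' -> 'i'  (+1)
  3. substitute 'o' -> 't'  (+1)
  4. substitute 'o' -> 'a'  (+1)
  5. substitute 'd' -> 'l'  (+1)
Total edit operations: 5
Edit distance = 5


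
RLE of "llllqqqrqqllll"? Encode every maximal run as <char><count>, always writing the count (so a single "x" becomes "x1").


String: "llllqqqrqqllll"
Scanning for consecutive runs:
  'l' x 4
  'q' x 3
  'r' x 1
  'q' x 2
  'l' x 4
RLE = "l4q3r1q2l4"


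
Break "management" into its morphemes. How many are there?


Word: "management"
Morphemes: manage | -ment
Each morpheme carries meaning
= 2 morphemes


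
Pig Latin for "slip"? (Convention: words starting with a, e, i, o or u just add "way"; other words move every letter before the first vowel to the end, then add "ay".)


Word: "slip"
Starts with consonant(s) → move to end, add 'ay'
Consonant cluster: "sl"
Pig Latin = "ipslay"


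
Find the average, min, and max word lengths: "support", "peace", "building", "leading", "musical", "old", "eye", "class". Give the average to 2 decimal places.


Lengths: "support"=7, "peace"=5, "building"=8, "leading"=7, "musical"=7, "old"=3, "eye"=3, "class"=5
Sum = 45, Count = 8
Average = 45/8 = 5.63
= avg=5.63, min=3, max=8


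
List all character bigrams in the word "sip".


Word: "sip" (length 3)
Number of bigrams = 3 - 2 + 1 = 2
  Position 0: "si"
  Position 1: "ip"
Bigrams = "si", "ip"


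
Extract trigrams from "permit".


Word: "permit" (length 6)
Number of trigrams = 6 - 3 + 1 = 4
  Position 0: "per"
  Position 1: "erm"
  Position 2: "rmi"
  Position 3: "mit"
Trigrams = "per", "erm", "rmi", "mit"


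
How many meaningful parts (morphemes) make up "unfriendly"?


Word: "unfriendly"
Morphemes: un- + friend + -ly
Each morpheme carries meaning
= 3 morphemes


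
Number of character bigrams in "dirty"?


Word: "dirty" (length 5)
Number of 2-grams = length - 2 + 1 = 5 - 2 + 1
= 4


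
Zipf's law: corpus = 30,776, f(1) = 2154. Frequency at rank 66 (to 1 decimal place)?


Zipf's law: f(r) = f(1) / r
f(1) = 2154
f(66) = 2154 / 66
= 32.6 occurrences


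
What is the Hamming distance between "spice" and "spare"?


Comparing character by character (same length = 5):
  Pos 0: 's' vs 's' =
  Pos 1: 'p' vs 'p' =
  Pos 2: 'i' vs 'a' !=
  Pos 3: 'c' vs 'r' !=
  Pos 4: 'e' vs 'e' =
Hamming distance = 2


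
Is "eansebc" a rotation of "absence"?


Word: "absence", Candidate: "eansebc"
Method: check if candidate is substring of word+word
"absenceabsence" contains "eansebc"? No
Is rotation = No


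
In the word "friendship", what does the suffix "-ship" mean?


Suffix: -ship
Example: friendship = friend + -ship
Meaning = state / position


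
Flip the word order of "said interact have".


Original: "said interact have"
Words (1..n): said | interact | have
Reversed (n..1): have | interact | said
Result = "have interact said"


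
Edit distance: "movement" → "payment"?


Word 1: "movement" (length 8)
Word 2: "payment" (length 7)
One optimal edit sequence (insert/delete/substitute each cost 1):
  1. delete 'm'  (+1)
  2. substitute 'o' -> 'p'  (+1)
  3. substitute 'v' -> 'a'  (+1)
  4. substitute 'e' -> 'y'  (+1)
  5. keep 'm'
  6. keep 'e'
  7. keep 'n'
  8. keep 't'
Total edit operations: 4
Edit distance = 4


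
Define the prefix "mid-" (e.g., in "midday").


Prefix: mid-
As in: midday -> mid- + day
Meaning = middle


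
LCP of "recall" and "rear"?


Word 1: "recall"
Word 2: "rear"
Comparing from start:
  Pos 0: 'r' == 'r'
  Pos 1: 'e' == 'e'
  Pos 2: 'c' != 'a' (stop)
LCP = "re" (length 2)


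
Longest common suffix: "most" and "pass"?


Word 1: "most"
Word 2: "pass"
Comparing from end:
  Pos -1: 't' != 's' (stop)
LCS = "" (length 0)


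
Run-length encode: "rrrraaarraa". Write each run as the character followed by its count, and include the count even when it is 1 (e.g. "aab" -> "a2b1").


String: "rrrraaarraa"
Scanning for consecutive runs:
  'r' x 4
  'a' x 3
  'r' x 2
  'a' x 2
RLE = "r4a3r2a2"


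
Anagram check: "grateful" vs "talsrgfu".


Word 1: "grateful" → sorted: aefglrtu
Word 2: "talsrgfu" → sorted: afglrstu
Same letters? aefglrtu != afglrstu
Anagram = No


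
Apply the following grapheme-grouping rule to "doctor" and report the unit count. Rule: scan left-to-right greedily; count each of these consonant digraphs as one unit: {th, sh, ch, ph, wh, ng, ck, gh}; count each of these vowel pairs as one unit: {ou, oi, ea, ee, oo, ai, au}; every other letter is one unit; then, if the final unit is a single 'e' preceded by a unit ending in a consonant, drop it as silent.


Word: "doctor" (6 letters)
Left-to-right scan:
  1. 'd' (letter)
  2. 'o' (letter)
  3. 'c' (letter)
  4. 't' (letter)
  5. 'o' (letter)
  6. 'r' (letter)
Units from scan: 6
Sound units = 6 units


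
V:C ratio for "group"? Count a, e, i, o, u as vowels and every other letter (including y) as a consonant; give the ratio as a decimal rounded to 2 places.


Word: "group"
Vowels (a,e,i,o,u): 2
Consonants: 3
Ratio = 2/3
= 0.67


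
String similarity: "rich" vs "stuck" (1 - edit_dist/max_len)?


Word 1: "rich" (length 4)
Word 2: "stuck" (length 5)
One optimal edit sequence:
  1. insert 's'  (+1)
  2. substitute 'r' -> 't'  (+1)
  3. substitute 'i' -> 'u'  (+1)
  4. keep 'c'
  5. substitute 'h' -> 'k'  (+1)
Edit distance = 4
Max length = max(4, 5) = 5
Similarity = 1 - 4/5
= 0.2000


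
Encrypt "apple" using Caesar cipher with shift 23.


Word: "apple"
Shift: 23
Each letter → (letter + shift) mod 26:
  'a' (0) + 23 = 23 → 'x'
  'p' (15) + 23 = 12 → 'm'
  'p' (15) + 23 = 12 → 'm'
  'l' (11) + 23 = 8 → 'i'
  'e' (4) + 23 = 1 → 'b'
Result = "xmmib"


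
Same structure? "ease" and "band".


Pattern of "ease": [0, 1, 2, 0]
Pattern of "band": [0, 1, 2, 3]
Patterns do not match
Same pattern = No


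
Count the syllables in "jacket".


Word: "jacket"
Syllable breakdown: jack · et
Counting: 2 parts
= 2 syllables


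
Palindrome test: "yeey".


Word: "yeey"
Reversed: "yeey"
Forward == Backward? yeey == yeey
Palindrome = Yes


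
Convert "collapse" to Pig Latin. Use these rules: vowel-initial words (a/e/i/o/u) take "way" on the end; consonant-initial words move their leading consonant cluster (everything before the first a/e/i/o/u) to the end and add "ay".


Word: "collapse"
Starts with consonant(s) → move to end, add 'ay'
Consonant cluster: "c"
Pig Latin = "ollapsecay"


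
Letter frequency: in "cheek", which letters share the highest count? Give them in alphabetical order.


Word: "cheek"
Letter counts:
  'c': 1
  'e': 2
  'h': 1
  'k': 1
Maximum count = 2
Most frequent = 'e' (2 times each)


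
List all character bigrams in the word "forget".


Word: "forget" (length 6)
Number of bigrams = 6 - 2 + 1 = 5
  Position 0: "fo"
  Position 1: "or"
  Position 2: "rg"
  Position 3: "ge"
  Position 4: "et"
Bigrams = "fo", "or", "rg", "ge", "et"


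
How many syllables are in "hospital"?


Word: "hospital"
Syllable breakdown: hos-pi-tal
Counting: 3 parts
= 3 syllables


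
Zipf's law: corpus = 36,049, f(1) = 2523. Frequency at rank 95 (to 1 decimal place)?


Zipf's law: f(r) = f(1) / r
f(1) = 2523
f(95) = 2523 / 95
= 26.6 occurrences


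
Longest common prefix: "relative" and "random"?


Word 1: "relative"
Word 2: "random"
Comparing from start:
  Pos 0: 'r' == 'r'
  Pos 1: 'e' != 'a' (stop)
LCP = "r" (length 1)


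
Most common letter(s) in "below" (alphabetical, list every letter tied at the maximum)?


Word: "below"
Letter counts:
  'b': 1
  'e': 1
  'l': 1
  'o': 1
  'w': 1
Maximum count = 1
Most frequent = 'b', 'e', 'l', 'o', 'w' (1 time each)


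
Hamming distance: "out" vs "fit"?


Comparing character by character (same length = 3):
  Pos 0: 'o' vs 'f' !=
  Pos 1: 'u' vs 'i' !=
  Pos 2: 't' vs 't' =
Hamming distance = 2


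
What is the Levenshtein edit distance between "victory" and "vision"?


Word 1: "victory" (length 7)
Word 2: "vision" (length 6)
One optimal edit sequence (insert/delete/substitute each cost 1):
  1. keep 'v'
  2. keep 'i'
  3. substitute 'c' -> 's'  (+1)
  4. substitute 't' -> 'i'  (+1)
  5. keep 'o'
  6. delete 'r'  (+1)
  7. substitute 'y' -> 'n'  (+1)
Total edit operations: 4
Edit distance = 4


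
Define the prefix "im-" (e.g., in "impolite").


Prefix: im-
Example: impolite = im- + polite
Meaning = not / into


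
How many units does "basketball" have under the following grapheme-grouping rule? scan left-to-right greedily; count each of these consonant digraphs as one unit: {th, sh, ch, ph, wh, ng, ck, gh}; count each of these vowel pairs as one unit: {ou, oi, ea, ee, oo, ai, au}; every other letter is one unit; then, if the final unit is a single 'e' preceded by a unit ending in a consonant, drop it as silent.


Word: "basketball" (10 letters)
Left-to-right scan:
  (1) 'b' (letter)
  (2) 'a' (letter)
  (3) 's' (letter)
  (4) 'k' (letter)
  (5) 'e' (letter)
  (6) 't' (letter)
  (7) 'b' (letter)
  (8) 'a' (letter)
  (9) 'l' (letter)
  (10) 'l' (letter)
Units from scan: 10
Sound units = 10 units


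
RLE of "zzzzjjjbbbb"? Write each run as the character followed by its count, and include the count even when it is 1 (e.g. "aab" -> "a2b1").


String: "zzzzjjjbbbb"
Scanning for consecutive runs:
  'z' x 4
  'j' x 3
  'b' x 4
RLE = "z4j3b4"


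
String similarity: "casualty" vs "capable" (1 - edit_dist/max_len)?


Word 1: "casualty" (length 8)
Word 2: "capable" (length 7)
One optimal edit sequence:
  1. keep 'c'
  2. keep 'a'
  3. delete 's'  (+1)
  4. substitute 'u' -> 'p'  (+1)
  5. keep 'a'
  6. substitute 'l' -> 'b'  (+1)
  7. substitute 't' -> 'l'  (+1)
  8. substitute 'y' -> 'e'  (+1)
Edit distance = 5
Max length = max(8, 7) = 8
Similarity = 1 - 5/8
= 0.3750


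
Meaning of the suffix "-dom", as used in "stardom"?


Suffix: -dom
As in: stardom -> star + -dom
Meaning = state / realm


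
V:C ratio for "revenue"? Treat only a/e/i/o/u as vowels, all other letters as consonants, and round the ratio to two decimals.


Word: "revenue"
Vowels (a,e,i,o,u): 4
Consonants: 3
Ratio = 4/3
= 1.33


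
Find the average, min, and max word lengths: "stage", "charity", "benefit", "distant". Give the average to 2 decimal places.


Lengths: "stage"=5, "charity"=7, "benefit"=7, "distant"=7
Sum = 26, Count = 4
Average = 26/4 = 6.50
= avg=6.50, min=5, max=7


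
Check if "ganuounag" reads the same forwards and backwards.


Word: "ganuounag"
Reversed: "ganuounag"
Forward == Backward? ganuounag == ganuounag
Palindrome = Yes


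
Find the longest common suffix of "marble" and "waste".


Word 1: "marble"
Word 2: "waste"
Comparing from end:
  Pos -1: 'e' == 'e'
  Pos -2: 'l' != 't' (stop)
LCS = "e" (length 1)


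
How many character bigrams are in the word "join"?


Word: "join" (length 4)
Number of 2-grams = length - 2 + 1 = 4 - 2 + 1
= 3


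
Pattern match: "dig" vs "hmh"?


Pattern of "dig": [0, 1, 2]
Pattern of "hmh": [0, 1, 0]
Patterns do not match
Same pattern = No


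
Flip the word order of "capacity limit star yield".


Original: "capacity limit star yield"
Words (1..n): capacity | limit | star | yield
Reversed (n..1): yield | star | limit | capacity
Result = "yield star limit capacity"


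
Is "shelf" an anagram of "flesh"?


Word 1: "flesh" → sorted: efhls
Word 2: "shelf" → sorted: efhls
Same letters? efhls == efhls
Anagram = Yes


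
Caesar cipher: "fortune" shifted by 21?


Word: "fortune"
Shift: 21
Each letter → (letter + shift) mod 26:
  'f' (5) + 21 = 0 → 'a'
  'o' (14) + 21 = 9 → 'j'
  'r' (17) + 21 = 12 → 'm'
  't' (19) + 21 = 14 → 'o'
  'u' (20) + 21 = 15 → 'p'
  'n' (13) + 21 = 8 → 'i'
  'e' (4) + 21 = 25 → 'z'
Result = "ajmopiz"


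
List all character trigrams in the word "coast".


Word: "coast" (length 5)
Number of trigrams = 5 - 3 + 1 = 3
  Position 0: "coa"
  Position 1: "oas"
  Position 2: "ast"
Trigrams = "coa", "oas", "ast"


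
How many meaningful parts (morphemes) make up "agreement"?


Word: "agreement"
Morphemes: agree / -ment
Each morpheme carries meaning
= 2 morphemes


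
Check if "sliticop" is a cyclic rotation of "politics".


Word: "politics", Candidate: "sliticop"
Method: check if candidate is substring of word+word
"politicspolitics" contains "sliticop"? No
Is rotation = No


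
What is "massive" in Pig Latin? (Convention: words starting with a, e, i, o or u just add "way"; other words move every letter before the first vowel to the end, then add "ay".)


Word: "massive"
Starts with consonant(s) → move to end, add 'ay'
Consonant cluster: "m"
Pig Latin = "assivemay"


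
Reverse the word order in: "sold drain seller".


Original: "sold drain seller"
Words (1..n): sold | drain | seller
Reversed (n..1): seller | drain | sold
Result = "seller drain sold"


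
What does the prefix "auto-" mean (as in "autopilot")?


Prefix: auto-
Example: autopilot = auto- + pilot
Meaning = self


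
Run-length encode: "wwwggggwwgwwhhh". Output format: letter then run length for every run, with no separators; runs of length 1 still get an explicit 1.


String: "wwwggggwwgwwhhh"
Scanning for consecutive runs:
  'w' x 3
  'g' x 4
  'w' x 2
  'g' x 1
  'w' x 2
  'h' x 3
RLE = "w3g4w2g1w2h3"


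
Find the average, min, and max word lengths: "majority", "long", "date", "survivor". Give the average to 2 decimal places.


Lengths: "majority"=8, "long"=4, "date"=4, "survivor"=8
Sum = 24, Count = 4
Average = 24/4 = 6.00
= avg=6.00, min=4, max=8


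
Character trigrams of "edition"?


Word: "edition" (length 7)
Number of trigrams = 7 - 3 + 1 = 5
  Position 0: "edi"
  Position 1: "dit"
  Position 2: "iti"
  Position 3: "tio"
  Position 4: "ion"
Trigrams = "edi", "dit", "iti", "tio", "ion"


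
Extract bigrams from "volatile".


Word: "volatile" (length 8)
Number of bigrams = 8 - 2 + 1 = 7
  Position 0: "vo"
  Position 1: "ol"
  Position 2: "la"
  Position 3: "at"
  Position 4: "ti"
  Position 5: "il"
  Position 6: "le"
Bigrams = "vo", "ol", "la", "at", "ti", "il", "le"


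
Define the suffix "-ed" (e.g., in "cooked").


Suffix: -ed
As in: cooked -> cook + -ed
Meaning = past tense


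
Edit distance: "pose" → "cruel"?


Word 1: "pose" (length 4)
Word 2: "cruel" (length 5)
One optimal edit sequence (insert/delete/substitute each cost 1):
  1. substitute 'p' -> 'c'  (+1)
  2. substitute 'o' -> 'r'  (+1)
  3. substitute 's' -> 'u'  (+1)
  4. keep 'e'
  5. insert 'l'  (+1)
Total edit operations: 4
Edit distance = 4


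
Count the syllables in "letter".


Word: "letter"
Syllable breakdown: let-ter
Counting: 2 parts
= 2 syllables


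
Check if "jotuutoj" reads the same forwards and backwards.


Word: "jotuutoj"
Reversed: "jotuutoj"
Forward == Backward? jotuutoj == jotuutoj
Palindrome = Yes


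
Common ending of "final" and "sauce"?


Word 1: "final"
Word 2: "sauce"
Comparing from end:
  Pos -1: 'l' != 'e' (stop)
LCS = "" (length 0)


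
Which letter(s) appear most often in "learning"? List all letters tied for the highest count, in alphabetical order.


Word: "learning"
Letter counts:
  'a': 1
  'e': 1
  'g': 1
  'i': 1
  'l': 1
  'n': 2
  'r': 1
Maximum count = 2
Most frequent = 'n' (2 times each)


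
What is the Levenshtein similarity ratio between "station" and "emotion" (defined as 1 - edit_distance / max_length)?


Word 1: "station" (length 7)
Word 2: "emotion" (length 7)
One optimal edit sequence:
  1. substitute 's' -> 'e'  (+1)
  2. substitute 't' -> 'm'  (+1)
  3. substitute 'a' -> 'o'  (+1)
  4. keep 't'
  5. keep 'i'
  6. keep 'o'
  7. keep 'n'
Edit distance = 3
Max length = max(7, 7) = 7
Similarity = 1 - 3/7
= 0.5714


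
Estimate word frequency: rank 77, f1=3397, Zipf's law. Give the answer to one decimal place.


Zipf's law: f(r) = f(1) / r
f(1) = 3397
f(77) = 3397 / 77
= 44.1 occurrences


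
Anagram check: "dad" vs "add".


Word 1: "dad" → sorted: add
Word 2: "add" → sorted: add
Same letters? add == add
Anagram = Yes


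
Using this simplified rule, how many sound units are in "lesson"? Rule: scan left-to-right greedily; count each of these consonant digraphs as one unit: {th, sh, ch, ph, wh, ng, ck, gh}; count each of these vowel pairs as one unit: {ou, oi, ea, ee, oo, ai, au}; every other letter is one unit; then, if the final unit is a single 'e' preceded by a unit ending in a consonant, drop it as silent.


Word: "lesson" (6 letters)
Left-to-right scan:
  (1) 'l' (letter)
  (2) 'e' (letter)
  (3) 's' (letter)
  (4) 's' (letter)
  (5) 'o' (letter)
  (6) 'n' (letter)
Units from scan: 6
Sound units = 6 units


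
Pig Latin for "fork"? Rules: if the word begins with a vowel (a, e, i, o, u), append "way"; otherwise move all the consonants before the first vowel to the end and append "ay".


Word: "fork"
Starts with consonant(s) → move to end, add 'ay'
Consonant cluster: "f"
Pig Latin = "orkfay"


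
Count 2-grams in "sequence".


Word: "sequence" (length 8)
Number of 2-grams = length - 2 + 1 = 8 - 2 + 1
= 7


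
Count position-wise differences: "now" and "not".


Comparing character by character (same length = 3):
  Pos 0: 'n' vs 'n' =
  Pos 1: 'o' vs 'o' =
  Pos 2: 'w' vs 't' !=
Hamming distance = 1


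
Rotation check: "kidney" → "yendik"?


Word: "kidney", Candidate: "yendik"
Method: check if candidate is substring of word+word
"kidneykidney" contains "yendik"? No
Is rotation = No


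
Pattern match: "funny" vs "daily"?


Pattern of "funny": [0, 1, 2, 2, 3]
Pattern of "daily": [0, 1, 2, 3, 4]
Patterns do not match
Same pattern = No


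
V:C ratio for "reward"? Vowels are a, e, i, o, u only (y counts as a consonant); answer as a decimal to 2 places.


Word: "reward"
Vowels (a,e,i,o,u): 2
Consonants: 4
Ratio = 2/4
= 0.50


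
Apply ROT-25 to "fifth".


Word: "fifth"
Shift: 25
Each letter → (letter + shift) mod 26:
  'f' (5) + 25 = 4 → 'e'
  'i' (8) + 25 = 7 → 'h'
  'f' (5) + 25 = 4 → 'e'
  't' (19) + 25 = 18 → 's'
  'h' (7) + 25 = 6 → 'g'
Result = "ehesg"


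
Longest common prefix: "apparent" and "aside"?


Word 1: "apparent"
Word 2: "aside"
Comparing from start:
  Pos 0: 'a' == 'a'
  Pos 1: 'p' != 's' (stop)
LCP = "a" (length 1)


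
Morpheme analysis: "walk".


Word: "walk"
Morphemes: walk
Each morpheme carries meaning
= 1 morpheme


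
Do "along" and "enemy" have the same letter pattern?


Pattern of "along": [0, 1, 2, 3, 4]
Pattern of "enemy": [0, 1, 0, 2, 3]
Patterns do not match
Same pattern = No


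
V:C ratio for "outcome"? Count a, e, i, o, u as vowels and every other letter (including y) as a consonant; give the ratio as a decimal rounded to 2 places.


Word: "outcome"
Vowels (a,e,i,o,u): 4
Consonants: 3
Ratio = 4/3
= 1.33


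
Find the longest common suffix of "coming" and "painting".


Word 1: "coming"
Word 2: "painting"
Comparing from end:
  Pos -1: 'g' == 'g'
  Pos -2: 'n' == 'n'
  Pos -3: 'i' == 'i'
  Pos -4: 'm' != 't' (stop)
LCS = "ing" (length 3)


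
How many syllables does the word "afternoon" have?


Word: "afternoon"
Syllable breakdown: af · ter · noon
Counting: 3 parts
= 3 syllables


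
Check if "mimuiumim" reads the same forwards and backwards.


Word: "mimuiumim"
Reversed: "mimuiumim"
Forward == Backward? mimuiumim == mimuiumim
Palindrome = Yes


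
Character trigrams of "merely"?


Word: "merely" (length 6)
Number of trigrams = 6 - 3 + 1 = 4
  Position 0: "mer"
  Position 1: "ere"
  Position 2: "rel"
  Position 3: "ely"
Trigrams = "mer", "ere", "rel", "ely"


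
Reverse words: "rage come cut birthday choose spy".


Original: "rage come cut birthday choose spy"
Words (1..n): rage | come | cut | birthday | choose | spy
Reversed (n..1): spy | choose | birthday | cut | come | rage
Result = "spy choose birthday cut come rage"


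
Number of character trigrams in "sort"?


Word: "sort" (length 4)
Number of 3-grams = length - 3 + 1 = 4 - 3 + 1
= 2


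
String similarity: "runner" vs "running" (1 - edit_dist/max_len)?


Word 1: "runner" (length 6)
Word 2: "running" (length 7)
One optimal edit sequence:
  1. keep 'r'
  2. keep 'u'
  3. keep 'n'
  4. keep 'n'
  5. insert 'i'  (+1)
  6. substitute 'e' -> 'n'  (+1)
  7. substitute 'r' -> 'g'  (+1)
Edit distance = 3
Max length = max(6, 7) = 7
Similarity = 1 - 3/7
= 0.5714


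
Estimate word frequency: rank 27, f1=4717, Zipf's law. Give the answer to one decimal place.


Zipf's law: f(r) = f(1) / r
f(1) = 4717
f(27) = 4717 / 27
= 174.7 occurrences


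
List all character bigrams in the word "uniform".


Word: "uniform" (length 7)
Number of bigrams = 7 - 2 + 1 = 6
  Position 0: "un"
  Position 1: "ni"
  Position 2: "if"
  Position 3: "fo"
  Position 4: "or"
  Position 5: "rm"
Bigrams = "un", "ni", "if", "fo", "or", "rm"


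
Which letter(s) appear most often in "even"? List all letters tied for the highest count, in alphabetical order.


Word: "even"
Letter counts:
  'e': 2
  'n': 1
  'v': 1
Maximum count = 2
Most frequent = 'e' (2 times each)


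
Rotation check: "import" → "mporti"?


Word: "import", Candidate: "mporti"
Method: check if candidate is substring of word+word
"importimport" contains "mporti"? Yes
Is rotation = Yes


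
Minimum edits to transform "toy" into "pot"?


Word 1: "toy" (length 3)
Word 2: "pot" (length 3)
One optimal edit sequence (insert/delete/substitute each cost 1):
  1. substitute 't' -> 'p'  (+1)
  2. keep 'o'
  3. substitute 'y' -> 't'  (+1)
Total edit operations: 2
Edit distance = 2


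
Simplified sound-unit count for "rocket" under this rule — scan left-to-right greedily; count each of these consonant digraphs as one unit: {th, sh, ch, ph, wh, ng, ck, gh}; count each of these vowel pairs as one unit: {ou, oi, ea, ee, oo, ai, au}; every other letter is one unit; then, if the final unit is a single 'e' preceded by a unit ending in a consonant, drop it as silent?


Word: "rocket" (6 letters)
Left-to-right scan:
  (1) 'r' (letter)
  (2) 'o' (letter)
  (3) 'ck' (digraph)
  (4) 'e' (letter)
  (5) 't' (letter)
Units from scan: 5
Sound units = 5 units


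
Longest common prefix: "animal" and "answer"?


Word 1: "animal"
Word 2: "answer"
Comparing from start:
  Pos 0: 'a' == 'a'
  Pos 1: 'n' == 'n'
  Pos 2: 'i' != 's' (stop)
LCP = "an" (length 2)


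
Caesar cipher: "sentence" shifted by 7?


Word: "sentence"
Shift: 7
Each letter → (letter + shift) mod 26:
  's' (18) + 7 = 25 → 'z'
  'e' (4) + 7 = 11 → 'l'
  'n' (13) + 7 = 20 → 'u'
  't' (19) + 7 = 0 → 'a'
  'e' (4) + 7 = 11 → 'l'
  'n' (13) + 7 = 20 → 'u'
  'c' (2) + 7 = 9 → 'j'
  'e' (4) + 7 = 11 → 'l'
Result = "zlualujl"


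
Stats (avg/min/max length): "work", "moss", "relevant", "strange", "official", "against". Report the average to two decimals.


Lengths: "work"=4, "moss"=4, "relevant"=8, "strange"=7, "official"=8, "against"=7
Sum = 38, Count = 6
Average = 38/6 = 6.33
= avg=6.33, min=4, max=8


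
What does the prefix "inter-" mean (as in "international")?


Prefix: inter-
Example: international = inter- + national
Meaning = between


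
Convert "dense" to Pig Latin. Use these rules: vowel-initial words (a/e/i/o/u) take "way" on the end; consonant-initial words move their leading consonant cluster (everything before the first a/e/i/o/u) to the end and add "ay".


Word: "dense"
Starts with consonant(s) → move to end, add 'ay'
Consonant cluster: "d"
Pig Latin = "enseday"


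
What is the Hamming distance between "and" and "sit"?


Comparing character by character (same length = 3):
  Pos 0: 'a' vs 's' !=
  Pos 1: 'n' vs 'i' !=
  Pos 2: 'd' vs 't' !=
Hamming distance = 3


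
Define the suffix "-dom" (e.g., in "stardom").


Suffix: -dom
Example: stardom (star + -dom)
Meaning = state / realm


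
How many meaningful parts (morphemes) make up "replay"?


Word: "replay"
Morphemes: re- / play
Each morpheme carries meaning
= 2 morphemes


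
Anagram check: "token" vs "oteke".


Word 1: "token" → sorted: eknot
Word 2: "oteke" → sorted: eekot
Same letters? eknot != eekot
Anagram = No


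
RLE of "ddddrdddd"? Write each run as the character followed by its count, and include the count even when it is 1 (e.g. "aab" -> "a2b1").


String: "ddddrdddd"
Scanning for consecutive runs:
  'd' x 4
  'r' x 1
  'd' x 4
RLE = "d4r1d4"


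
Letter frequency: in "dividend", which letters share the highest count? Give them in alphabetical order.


Word: "dividend"
Letter counts:
  'd': 3
  'e': 1
  'i': 2
  'n': 1
  'v': 1
Maximum count = 3
Most frequent = 'd' (3 times each)


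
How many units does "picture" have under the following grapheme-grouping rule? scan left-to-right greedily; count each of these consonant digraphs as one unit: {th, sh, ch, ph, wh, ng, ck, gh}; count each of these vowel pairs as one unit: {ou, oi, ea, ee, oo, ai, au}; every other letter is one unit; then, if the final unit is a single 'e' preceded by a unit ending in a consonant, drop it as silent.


Word: "picture" (7 letters)
Left-to-right scan:
  (1) 'p' (letter)
  (2) 'i' (letter)
  (3) 'c' (letter)
  (4) 't' (letter)
  (5) 'u' (letter)
  (6) 'r' (letter)
  (7) 'e' (letter)
Units from scan: 7
Final unit is 'e' after a consonant -> drop as silent (-1)
Sound units = 6 units


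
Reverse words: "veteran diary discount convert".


Original: "veteran diary discount convert"
Words (1..n): veteran | diary | discount | convert
Reversed (n..1): convert | discount | diary | veteran
Result = "convert discount diary veteran"


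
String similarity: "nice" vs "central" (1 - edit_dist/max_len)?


Word 1: "nice" (length 4)
Word 2: "central" (length 7)
One optimal edit sequence:
  1. insert 'c'  (+1)
  2. insert 'e'  (+1)
  3. keep 'n'
  4. insert 't'  (+1)
  5. substitute 'i' -> 'r'  (+1)
  6. substitute 'c' -> 'a'  (+1)
  7. substitute 'e' -> 'l'  (+1)
Edit distance = 6
Max length = max(4, 7) = 7
Similarity = 1 - 6/7
= 0.1429
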